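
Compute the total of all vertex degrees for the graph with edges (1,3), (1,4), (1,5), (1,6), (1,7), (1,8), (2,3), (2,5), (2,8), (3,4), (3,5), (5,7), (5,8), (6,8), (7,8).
30 (handshake: sum of degrees = 2|E| = 2 x 15 = 30)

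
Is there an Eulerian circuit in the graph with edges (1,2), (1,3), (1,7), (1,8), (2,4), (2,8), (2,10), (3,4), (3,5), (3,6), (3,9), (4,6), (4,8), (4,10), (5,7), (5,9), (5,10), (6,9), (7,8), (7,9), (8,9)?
No (6 vertices have odd degree: {3, 4, 6, 8, 9, 10}; Eulerian circuit requires 0)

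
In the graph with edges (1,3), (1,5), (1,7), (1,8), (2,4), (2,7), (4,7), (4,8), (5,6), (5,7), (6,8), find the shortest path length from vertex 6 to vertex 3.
3 (path: 6 -> 8 -> 1 -> 3, 3 edges)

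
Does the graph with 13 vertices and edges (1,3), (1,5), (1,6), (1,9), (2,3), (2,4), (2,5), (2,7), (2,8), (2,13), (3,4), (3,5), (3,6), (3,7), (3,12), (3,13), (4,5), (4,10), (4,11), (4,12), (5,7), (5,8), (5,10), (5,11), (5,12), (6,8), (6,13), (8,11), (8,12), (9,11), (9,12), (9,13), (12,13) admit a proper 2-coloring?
No (odd cycle of length 3: 5 -> 1 -> 3 -> 5)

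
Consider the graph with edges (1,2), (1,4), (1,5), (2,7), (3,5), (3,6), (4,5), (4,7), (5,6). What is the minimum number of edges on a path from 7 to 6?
3 (path: 7 -> 4 -> 5 -> 6, 3 edges)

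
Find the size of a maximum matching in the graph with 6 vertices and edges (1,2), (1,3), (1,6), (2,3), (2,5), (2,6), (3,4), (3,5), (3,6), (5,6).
3 (matching: (1,2), (3,4), (5,6); upper bound floor(n/2) = floor(6/2) = 3)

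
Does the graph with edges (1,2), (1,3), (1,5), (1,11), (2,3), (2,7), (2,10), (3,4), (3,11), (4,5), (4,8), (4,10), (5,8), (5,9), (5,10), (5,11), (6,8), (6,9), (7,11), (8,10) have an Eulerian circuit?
Yes (the graph is connected and all 11 vertices have even degree)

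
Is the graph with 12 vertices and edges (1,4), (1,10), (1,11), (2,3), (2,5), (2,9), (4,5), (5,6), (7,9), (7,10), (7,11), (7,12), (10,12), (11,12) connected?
No, it has 2 components: {1, 2, 3, 4, 5, 6, 7, 9, 10, 11, 12}, {8}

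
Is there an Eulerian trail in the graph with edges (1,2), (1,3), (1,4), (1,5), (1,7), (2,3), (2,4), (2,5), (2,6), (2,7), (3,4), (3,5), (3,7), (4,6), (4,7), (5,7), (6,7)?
No (4 vertices have odd degree: {1, 3, 4, 6}; Eulerian path requires 0 or 2)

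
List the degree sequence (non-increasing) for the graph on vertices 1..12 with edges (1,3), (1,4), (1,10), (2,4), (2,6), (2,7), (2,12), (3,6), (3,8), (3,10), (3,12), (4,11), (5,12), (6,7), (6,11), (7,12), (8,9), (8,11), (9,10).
[5, 4, 4, 4, 3, 3, 3, 3, 3, 3, 2, 1] (degrees: deg(1)=3, deg(2)=4, deg(3)=5, deg(4)=3, deg(5)=1, deg(6)=4, deg(7)=3, deg(8)=3, deg(9)=2, deg(10)=3, deg(11)=3, deg(12)=4)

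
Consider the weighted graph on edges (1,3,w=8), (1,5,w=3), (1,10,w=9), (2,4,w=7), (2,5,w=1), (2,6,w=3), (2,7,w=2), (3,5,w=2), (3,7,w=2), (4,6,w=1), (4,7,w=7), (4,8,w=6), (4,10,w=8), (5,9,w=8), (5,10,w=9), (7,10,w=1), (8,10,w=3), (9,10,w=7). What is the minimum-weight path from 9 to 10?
7 (path: 9 -> 10; weights 7 = 7)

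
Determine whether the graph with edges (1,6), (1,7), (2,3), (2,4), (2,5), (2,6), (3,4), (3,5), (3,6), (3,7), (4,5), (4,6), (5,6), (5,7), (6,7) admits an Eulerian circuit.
No (2 vertices have odd degree: {3, 5}; Eulerian circuit requires 0)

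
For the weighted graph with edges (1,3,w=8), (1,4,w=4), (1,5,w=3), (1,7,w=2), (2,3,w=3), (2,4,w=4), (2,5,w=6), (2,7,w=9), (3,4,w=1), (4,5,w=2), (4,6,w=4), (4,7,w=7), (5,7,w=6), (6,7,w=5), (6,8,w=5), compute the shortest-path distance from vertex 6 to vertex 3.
5 (path: 6 -> 4 -> 3; weights 4 + 1 = 5)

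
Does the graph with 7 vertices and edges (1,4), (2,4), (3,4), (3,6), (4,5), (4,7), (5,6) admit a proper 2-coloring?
Yes. Partition: {1, 2, 3, 5, 7}, {4, 6}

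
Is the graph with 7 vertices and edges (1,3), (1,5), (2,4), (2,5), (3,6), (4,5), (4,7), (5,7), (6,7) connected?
Yes (BFS from 1 visits [1, 3, 5, 6, 2, 4, 7] — all 7 vertices reached)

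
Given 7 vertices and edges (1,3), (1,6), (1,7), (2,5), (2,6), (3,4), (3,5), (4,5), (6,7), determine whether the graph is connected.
Yes (BFS from 1 visits [1, 3, 6, 7, 4, 5, 2] — all 7 vertices reached)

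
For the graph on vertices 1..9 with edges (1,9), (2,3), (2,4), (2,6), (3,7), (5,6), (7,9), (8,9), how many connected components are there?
1 (components: {1, 2, 3, 4, 5, 6, 7, 8, 9})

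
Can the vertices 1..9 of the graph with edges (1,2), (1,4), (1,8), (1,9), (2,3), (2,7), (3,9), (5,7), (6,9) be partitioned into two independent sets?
Yes. Partition: {1, 3, 6, 7}, {2, 4, 5, 8, 9}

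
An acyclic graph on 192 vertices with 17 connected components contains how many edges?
175 (Each of the 17 component trees on V_i vertices has V_i - 1 edges; summing gives V - C = 192 - 17 = 175)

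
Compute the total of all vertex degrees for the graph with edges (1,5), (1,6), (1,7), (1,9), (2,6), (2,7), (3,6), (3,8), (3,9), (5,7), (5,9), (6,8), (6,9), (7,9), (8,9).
30 (handshake: sum of degrees = 2|E| = 2 x 15 = 30)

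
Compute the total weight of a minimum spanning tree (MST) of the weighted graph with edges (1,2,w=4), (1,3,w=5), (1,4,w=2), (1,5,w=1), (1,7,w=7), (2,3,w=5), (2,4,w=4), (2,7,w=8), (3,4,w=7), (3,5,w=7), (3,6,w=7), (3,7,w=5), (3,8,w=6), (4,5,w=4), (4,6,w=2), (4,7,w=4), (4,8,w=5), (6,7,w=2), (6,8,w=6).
21 (MST edges: (1,2,w=4), (1,3,w=5), (1,4,w=2), (1,5,w=1), (4,6,w=2), (4,8,w=5), (6,7,w=2); sum of weights 4 + 5 + 2 + 1 + 2 + 5 + 2 = 21)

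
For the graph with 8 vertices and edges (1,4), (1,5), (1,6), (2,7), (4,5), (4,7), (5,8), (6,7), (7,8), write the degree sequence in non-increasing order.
[4, 3, 3, 3, 2, 2, 1, 0] (degrees: deg(1)=3, deg(2)=1, deg(3)=0, deg(4)=3, deg(5)=3, deg(6)=2, deg(7)=4, deg(8)=2)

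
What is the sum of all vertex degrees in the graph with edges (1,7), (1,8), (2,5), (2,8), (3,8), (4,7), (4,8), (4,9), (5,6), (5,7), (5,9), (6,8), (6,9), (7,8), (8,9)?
30 (handshake: sum of degrees = 2|E| = 2 x 15 = 30)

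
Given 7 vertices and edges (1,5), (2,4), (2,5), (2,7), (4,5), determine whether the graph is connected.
No, it has 3 components: {1, 2, 4, 5, 7}, {3}, {6}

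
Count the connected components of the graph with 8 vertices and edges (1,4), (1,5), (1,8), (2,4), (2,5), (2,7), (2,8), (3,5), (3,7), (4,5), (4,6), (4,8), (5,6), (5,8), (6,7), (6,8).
1 (components: {1, 2, 3, 4, 5, 6, 7, 8})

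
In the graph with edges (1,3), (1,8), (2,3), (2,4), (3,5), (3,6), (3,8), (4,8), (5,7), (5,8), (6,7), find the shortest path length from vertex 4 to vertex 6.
3 (path: 4 -> 8 -> 3 -> 6, 3 edges)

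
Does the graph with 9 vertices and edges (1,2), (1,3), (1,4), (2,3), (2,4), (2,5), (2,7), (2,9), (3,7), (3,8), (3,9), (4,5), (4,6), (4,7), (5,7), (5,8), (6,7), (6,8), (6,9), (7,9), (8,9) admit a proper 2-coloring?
No (odd cycle of length 3: 2 -> 1 -> 3 -> 2)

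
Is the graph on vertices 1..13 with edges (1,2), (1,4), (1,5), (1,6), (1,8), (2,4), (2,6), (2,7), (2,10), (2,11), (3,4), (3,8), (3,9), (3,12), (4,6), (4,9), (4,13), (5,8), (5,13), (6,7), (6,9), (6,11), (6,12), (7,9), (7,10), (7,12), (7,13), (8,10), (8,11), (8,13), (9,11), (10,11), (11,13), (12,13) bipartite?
No (odd cycle of length 3: 8 -> 1 -> 5 -> 8)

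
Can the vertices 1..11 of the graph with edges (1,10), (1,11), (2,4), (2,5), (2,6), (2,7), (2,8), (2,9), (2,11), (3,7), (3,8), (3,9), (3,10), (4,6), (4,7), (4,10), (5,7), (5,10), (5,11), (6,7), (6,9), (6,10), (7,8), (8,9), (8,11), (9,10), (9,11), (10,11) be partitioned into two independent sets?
No (odd cycle of length 3: 10 -> 1 -> 11 -> 10)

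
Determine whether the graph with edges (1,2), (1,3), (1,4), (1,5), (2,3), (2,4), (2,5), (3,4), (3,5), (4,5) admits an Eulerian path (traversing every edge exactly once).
Yes — and in fact it has an Eulerian circuit (the graph is connected and all 5 vertices have even degree)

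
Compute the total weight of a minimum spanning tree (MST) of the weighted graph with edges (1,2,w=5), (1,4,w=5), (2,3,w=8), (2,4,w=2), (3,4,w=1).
8 (MST edges: (1,4,w=5), (2,4,w=2), (3,4,w=1); sum of weights 5 + 2 + 1 = 8)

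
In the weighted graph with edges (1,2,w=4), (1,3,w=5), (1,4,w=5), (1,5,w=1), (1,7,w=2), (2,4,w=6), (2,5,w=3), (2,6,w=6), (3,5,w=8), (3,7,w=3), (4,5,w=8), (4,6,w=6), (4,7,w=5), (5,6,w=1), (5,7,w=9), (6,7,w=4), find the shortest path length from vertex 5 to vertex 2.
3 (path: 5 -> 2; weights 3 = 3)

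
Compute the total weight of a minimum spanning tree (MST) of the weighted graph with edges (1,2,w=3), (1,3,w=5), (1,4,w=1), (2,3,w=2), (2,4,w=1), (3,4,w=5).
4 (MST edges: (1,4,w=1), (2,3,w=2), (2,4,w=1); sum of weights 1 + 2 + 1 = 4)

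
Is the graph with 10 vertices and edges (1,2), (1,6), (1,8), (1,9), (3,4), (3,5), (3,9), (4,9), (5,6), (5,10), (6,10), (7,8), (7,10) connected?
Yes (BFS from 1 visits [1, 2, 6, 8, 9, 5, 10, 7, 3, 4] — all 10 vertices reached)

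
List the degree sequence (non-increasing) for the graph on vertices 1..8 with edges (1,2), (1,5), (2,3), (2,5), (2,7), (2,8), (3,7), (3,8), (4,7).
[5, 3, 3, 2, 2, 2, 1, 0] (degrees: deg(1)=2, deg(2)=5, deg(3)=3, deg(4)=1, deg(5)=2, deg(6)=0, deg(7)=3, deg(8)=2)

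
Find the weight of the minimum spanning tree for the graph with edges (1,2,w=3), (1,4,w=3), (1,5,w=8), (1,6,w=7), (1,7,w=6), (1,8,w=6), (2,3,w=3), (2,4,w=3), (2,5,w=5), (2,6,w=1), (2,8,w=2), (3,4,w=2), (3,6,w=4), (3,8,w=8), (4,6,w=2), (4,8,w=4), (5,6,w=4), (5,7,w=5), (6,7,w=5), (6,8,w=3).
19 (MST edges: (1,4,w=3), (2,6,w=1), (2,8,w=2), (3,4,w=2), (4,6,w=2), (5,6,w=4), (5,7,w=5); sum of weights 3 + 1 + 2 + 2 + 2 + 4 + 5 = 19)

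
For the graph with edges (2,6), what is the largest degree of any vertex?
1 (attained at vertices 2, 6)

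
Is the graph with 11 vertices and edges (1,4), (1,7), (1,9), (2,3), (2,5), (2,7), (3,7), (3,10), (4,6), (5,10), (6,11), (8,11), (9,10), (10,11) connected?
Yes (BFS from 1 visits [1, 4, 7, 9, 6, 2, 3, 10, 11, 5, 8] — all 11 vertices reached)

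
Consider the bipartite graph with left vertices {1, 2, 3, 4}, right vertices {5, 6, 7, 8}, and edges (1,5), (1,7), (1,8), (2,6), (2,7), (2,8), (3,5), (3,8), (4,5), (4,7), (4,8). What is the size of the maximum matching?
4 (matching: (1,8), (2,6), (3,5), (4,7); upper bound min(|L|,|R|) = min(4,4) = 4)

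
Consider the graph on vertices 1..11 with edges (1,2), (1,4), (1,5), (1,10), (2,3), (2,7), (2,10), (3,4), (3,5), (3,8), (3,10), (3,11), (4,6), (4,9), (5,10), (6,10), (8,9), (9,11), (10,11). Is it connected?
Yes (BFS from 1 visits [1, 2, 4, 5, 10, 3, 7, 6, 9, 11, 8] — all 11 vertices reached)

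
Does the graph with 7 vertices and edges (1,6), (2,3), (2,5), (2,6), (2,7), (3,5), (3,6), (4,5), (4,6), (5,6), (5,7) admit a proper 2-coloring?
No (odd cycle of length 3: 4 -> 6 -> 5 -> 4)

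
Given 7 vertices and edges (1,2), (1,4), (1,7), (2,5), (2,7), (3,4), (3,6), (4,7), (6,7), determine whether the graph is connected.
Yes (BFS from 1 visits [1, 2, 4, 7, 5, 3, 6] — all 7 vertices reached)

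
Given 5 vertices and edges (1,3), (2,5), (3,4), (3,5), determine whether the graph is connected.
Yes (BFS from 1 visits [1, 3, 4, 5, 2] — all 5 vertices reached)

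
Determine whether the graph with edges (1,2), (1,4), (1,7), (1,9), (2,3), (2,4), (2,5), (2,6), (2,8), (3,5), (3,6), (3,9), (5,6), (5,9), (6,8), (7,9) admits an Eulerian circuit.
Yes (the graph is connected and all 9 vertices have even degree)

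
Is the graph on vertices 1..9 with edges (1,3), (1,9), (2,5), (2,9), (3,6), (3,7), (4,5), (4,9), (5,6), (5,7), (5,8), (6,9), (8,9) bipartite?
Yes. Partition: {1, 2, 4, 6, 7, 8}, {3, 5, 9}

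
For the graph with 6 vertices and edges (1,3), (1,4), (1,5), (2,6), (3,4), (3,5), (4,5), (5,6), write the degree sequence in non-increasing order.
[4, 3, 3, 3, 2, 1] (degrees: deg(1)=3, deg(2)=1, deg(3)=3, deg(4)=3, deg(5)=4, deg(6)=2)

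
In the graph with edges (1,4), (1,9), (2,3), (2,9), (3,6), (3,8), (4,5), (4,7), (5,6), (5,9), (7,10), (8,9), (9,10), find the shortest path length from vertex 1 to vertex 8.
2 (path: 1 -> 9 -> 8, 2 edges)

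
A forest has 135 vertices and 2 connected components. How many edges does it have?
133 (Each of the 2 component trees on V_i vertices has V_i - 1 edges; summing gives V - C = 135 - 2 = 133)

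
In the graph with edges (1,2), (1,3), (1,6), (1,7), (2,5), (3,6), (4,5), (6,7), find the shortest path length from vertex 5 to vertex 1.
2 (path: 5 -> 2 -> 1, 2 edges)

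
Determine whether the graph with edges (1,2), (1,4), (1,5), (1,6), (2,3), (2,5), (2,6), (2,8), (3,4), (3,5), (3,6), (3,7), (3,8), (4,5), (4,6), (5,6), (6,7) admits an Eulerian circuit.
No (2 vertices have odd degree: {2, 5}; Eulerian circuit requires 0)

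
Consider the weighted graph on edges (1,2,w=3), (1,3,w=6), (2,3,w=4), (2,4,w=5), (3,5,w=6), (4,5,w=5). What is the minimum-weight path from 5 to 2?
10 (path: 5 -> 4 -> 2; weights 5 + 5 = 10)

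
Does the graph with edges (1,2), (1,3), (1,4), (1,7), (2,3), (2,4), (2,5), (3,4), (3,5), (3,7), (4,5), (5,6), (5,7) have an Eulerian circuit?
No (4 vertices have odd degree: {3, 5, 6, 7}; Eulerian circuit requires 0)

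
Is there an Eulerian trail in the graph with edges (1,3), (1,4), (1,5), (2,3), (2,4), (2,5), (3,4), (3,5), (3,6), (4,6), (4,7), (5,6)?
No (6 vertices have odd degree: {1, 2, 3, 4, 6, 7}; Eulerian path requires 0 or 2)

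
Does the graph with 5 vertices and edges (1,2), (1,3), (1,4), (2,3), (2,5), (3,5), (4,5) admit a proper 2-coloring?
No (odd cycle of length 3: 3 -> 1 -> 2 -> 3)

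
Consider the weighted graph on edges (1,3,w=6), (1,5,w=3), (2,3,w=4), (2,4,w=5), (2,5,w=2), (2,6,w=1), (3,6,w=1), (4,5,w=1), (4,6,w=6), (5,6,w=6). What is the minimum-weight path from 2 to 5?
2 (path: 2 -> 5; weights 2 = 2)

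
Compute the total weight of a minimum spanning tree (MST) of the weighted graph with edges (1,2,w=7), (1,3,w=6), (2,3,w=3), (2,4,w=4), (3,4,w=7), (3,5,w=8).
21 (MST edges: (1,3,w=6), (2,3,w=3), (2,4,w=4), (3,5,w=8); sum of weights 6 + 3 + 4 + 8 = 21)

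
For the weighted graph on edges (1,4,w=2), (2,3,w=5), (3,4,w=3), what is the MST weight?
10 (MST edges: (1,4,w=2), (2,3,w=5), (3,4,w=3); sum of weights 2 + 5 + 3 = 10)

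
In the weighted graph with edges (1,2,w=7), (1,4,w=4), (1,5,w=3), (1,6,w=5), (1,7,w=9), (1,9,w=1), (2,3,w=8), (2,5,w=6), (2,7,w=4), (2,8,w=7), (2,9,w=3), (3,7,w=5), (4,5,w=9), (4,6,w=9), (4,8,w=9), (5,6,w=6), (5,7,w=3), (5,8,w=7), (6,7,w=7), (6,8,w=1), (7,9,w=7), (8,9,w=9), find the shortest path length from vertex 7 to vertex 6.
7 (path: 7 -> 6; weights 7 = 7)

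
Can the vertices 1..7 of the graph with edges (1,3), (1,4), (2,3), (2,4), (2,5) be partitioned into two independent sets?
Yes. Partition: {1, 2, 6, 7}, {3, 4, 5}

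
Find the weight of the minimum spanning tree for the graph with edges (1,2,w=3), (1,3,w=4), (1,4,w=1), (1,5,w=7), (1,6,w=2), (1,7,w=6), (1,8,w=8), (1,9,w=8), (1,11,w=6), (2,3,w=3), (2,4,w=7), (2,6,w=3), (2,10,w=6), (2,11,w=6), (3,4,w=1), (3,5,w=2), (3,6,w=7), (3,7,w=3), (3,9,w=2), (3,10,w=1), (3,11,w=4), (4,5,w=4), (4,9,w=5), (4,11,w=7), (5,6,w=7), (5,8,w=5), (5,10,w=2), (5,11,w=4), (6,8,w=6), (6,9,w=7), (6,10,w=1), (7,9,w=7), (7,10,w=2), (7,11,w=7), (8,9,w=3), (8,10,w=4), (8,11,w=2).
18 (MST edges: (1,2,w=3), (1,4,w=1), (3,4,w=1), (3,5,w=2), (3,9,w=2), (3,10,w=1), (6,10,w=1), (7,10,w=2), (8,9,w=3), (8,11,w=2); sum of weights 3 + 1 + 1 + 2 + 2 + 1 + 1 + 2 + 3 + 2 = 18)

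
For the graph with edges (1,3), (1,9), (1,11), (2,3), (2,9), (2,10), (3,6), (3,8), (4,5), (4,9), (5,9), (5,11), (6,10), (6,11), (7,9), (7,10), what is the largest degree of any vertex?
5 (attained at vertex 9)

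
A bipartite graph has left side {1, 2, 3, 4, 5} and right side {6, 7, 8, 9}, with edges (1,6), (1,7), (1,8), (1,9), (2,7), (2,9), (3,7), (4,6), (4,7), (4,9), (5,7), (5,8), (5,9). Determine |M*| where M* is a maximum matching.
4 (matching: (1,9), (2,7), (4,6), (5,8); upper bound min(|L|,|R|) = min(5,4) = 4)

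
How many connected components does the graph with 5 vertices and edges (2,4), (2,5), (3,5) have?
2 (components: {1}, {2, 3, 4, 5})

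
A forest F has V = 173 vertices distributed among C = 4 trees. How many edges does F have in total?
169 (Each of the 4 component trees on V_i vertices has V_i - 1 edges; summing gives V - C = 173 - 4 = 169)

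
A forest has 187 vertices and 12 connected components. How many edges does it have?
175 (Each of the 12 component trees on V_i vertices has V_i - 1 edges; summing gives V - C = 187 - 12 = 175)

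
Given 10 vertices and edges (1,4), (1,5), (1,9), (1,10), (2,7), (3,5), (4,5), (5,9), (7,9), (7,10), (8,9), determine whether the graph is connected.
No, it has 2 components: {1, 2, 3, 4, 5, 7, 8, 9, 10}, {6}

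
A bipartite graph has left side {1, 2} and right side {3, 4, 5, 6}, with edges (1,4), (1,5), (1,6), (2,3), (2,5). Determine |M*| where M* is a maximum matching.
2 (matching: (1,6), (2,5); upper bound min(|L|,|R|) = min(2,4) = 2)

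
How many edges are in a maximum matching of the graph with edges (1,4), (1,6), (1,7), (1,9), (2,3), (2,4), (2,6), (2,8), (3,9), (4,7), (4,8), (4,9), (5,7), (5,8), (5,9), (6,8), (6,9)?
4 (matching: (1,7), (2,4), (5,8), (6,9); upper bound floor(n/2) = floor(9/2) = 4)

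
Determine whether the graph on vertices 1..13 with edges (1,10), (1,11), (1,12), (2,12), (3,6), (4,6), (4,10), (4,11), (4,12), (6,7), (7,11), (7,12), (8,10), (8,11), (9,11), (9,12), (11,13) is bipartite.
Yes. Partition: {1, 2, 3, 4, 5, 7, 8, 9, 13}, {6, 10, 11, 12}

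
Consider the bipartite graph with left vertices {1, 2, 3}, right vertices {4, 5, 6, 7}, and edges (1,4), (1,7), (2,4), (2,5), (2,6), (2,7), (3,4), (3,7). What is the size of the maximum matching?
3 (matching: (1,7), (2,6), (3,4); upper bound min(|L|,|R|) = min(3,4) = 3)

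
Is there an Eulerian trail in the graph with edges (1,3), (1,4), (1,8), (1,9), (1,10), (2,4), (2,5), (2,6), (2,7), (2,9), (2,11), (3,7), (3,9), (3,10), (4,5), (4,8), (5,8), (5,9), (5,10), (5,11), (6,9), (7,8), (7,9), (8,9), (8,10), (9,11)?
Yes (the graph is connected and exactly 2 vertices have odd degree: {1, 11}; any Eulerian path must start and end at those)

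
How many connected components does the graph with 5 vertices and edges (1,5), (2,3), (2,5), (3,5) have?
2 (components: {1, 2, 3, 5}, {4})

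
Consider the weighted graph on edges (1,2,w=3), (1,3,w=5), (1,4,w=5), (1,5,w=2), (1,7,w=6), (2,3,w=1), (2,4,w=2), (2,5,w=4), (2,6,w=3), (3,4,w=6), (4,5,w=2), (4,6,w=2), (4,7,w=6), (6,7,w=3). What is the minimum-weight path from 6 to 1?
6 (path: 6 -> 2 -> 1; weights 3 + 3 = 6)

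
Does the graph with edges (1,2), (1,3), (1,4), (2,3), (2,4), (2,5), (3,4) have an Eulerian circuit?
No (4 vertices have odd degree: {1, 3, 4, 5}; Eulerian circuit requires 0)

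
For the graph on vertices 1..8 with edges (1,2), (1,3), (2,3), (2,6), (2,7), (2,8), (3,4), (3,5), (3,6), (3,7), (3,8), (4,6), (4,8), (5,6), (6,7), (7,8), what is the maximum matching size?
4 (matching: (1,3), (2,7), (4,8), (5,6); upper bound floor(n/2) = floor(8/2) = 4)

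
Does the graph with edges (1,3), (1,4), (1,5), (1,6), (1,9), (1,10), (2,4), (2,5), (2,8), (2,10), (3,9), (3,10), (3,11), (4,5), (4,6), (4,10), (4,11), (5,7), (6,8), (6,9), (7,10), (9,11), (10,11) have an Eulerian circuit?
Yes (the graph is connected and all 11 vertices have even degree)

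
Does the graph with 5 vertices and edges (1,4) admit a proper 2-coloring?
Yes. Partition: {1, 2, 3, 5}, {4}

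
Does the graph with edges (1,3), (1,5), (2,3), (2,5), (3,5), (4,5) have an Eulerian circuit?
No (2 vertices have odd degree: {3, 4}; Eulerian circuit requires 0)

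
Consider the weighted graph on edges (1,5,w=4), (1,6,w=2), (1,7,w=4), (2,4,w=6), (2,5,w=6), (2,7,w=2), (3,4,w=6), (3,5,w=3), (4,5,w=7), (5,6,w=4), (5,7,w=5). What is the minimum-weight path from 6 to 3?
7 (path: 6 -> 5 -> 3; weights 4 + 3 = 7)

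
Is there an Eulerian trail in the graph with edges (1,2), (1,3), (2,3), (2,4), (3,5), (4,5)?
Yes (the graph is connected and exactly 2 vertices have odd degree: {2, 3}; any Eulerian path must start and end at those)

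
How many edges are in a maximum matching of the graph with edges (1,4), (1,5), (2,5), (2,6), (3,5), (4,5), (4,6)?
3 (matching: (1,4), (2,6), (3,5); upper bound floor(n/2) = floor(6/2) = 3)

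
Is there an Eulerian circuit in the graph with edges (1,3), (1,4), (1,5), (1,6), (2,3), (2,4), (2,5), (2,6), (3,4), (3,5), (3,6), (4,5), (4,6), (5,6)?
No (4 vertices have odd degree: {3, 4, 5, 6}; Eulerian circuit requires 0)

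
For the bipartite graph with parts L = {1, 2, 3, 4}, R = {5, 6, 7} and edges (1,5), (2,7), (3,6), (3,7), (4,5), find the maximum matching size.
3 (matching: (1,5), (2,7), (3,6); upper bound min(|L|,|R|) = min(4,3) = 3)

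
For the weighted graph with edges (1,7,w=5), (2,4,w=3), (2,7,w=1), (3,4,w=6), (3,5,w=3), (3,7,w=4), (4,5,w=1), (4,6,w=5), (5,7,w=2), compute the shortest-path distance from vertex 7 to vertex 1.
5 (path: 7 -> 1; weights 5 = 5)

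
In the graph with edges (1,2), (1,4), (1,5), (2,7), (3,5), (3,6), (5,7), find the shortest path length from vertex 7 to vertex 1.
2 (path: 7 -> 5 -> 1, 2 edges)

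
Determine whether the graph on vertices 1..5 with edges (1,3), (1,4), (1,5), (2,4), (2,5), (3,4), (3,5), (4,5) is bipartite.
No (odd cycle of length 3: 4 -> 1 -> 5 -> 4)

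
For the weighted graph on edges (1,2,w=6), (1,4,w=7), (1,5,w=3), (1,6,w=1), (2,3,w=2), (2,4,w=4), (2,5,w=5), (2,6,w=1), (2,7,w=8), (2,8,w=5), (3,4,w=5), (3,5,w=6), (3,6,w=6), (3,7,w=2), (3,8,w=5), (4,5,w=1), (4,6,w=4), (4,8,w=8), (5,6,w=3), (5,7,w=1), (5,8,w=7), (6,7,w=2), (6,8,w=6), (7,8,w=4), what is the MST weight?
12 (MST edges: (1,6,w=1), (2,3,w=2), (2,6,w=1), (3,7,w=2), (4,5,w=1), (5,7,w=1), (7,8,w=4); sum of weights 1 + 2 + 1 + 2 + 1 + 1 + 4 = 12)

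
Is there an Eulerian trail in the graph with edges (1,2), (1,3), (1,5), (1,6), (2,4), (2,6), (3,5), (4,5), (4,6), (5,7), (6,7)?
Yes (the graph is connected and exactly 2 vertices have odd degree: {2, 4}; any Eulerian path must start and end at those)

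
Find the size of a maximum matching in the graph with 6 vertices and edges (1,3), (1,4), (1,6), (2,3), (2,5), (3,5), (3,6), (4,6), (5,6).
3 (matching: (1,4), (2,3), (5,6); upper bound floor(n/2) = floor(6/2) = 3)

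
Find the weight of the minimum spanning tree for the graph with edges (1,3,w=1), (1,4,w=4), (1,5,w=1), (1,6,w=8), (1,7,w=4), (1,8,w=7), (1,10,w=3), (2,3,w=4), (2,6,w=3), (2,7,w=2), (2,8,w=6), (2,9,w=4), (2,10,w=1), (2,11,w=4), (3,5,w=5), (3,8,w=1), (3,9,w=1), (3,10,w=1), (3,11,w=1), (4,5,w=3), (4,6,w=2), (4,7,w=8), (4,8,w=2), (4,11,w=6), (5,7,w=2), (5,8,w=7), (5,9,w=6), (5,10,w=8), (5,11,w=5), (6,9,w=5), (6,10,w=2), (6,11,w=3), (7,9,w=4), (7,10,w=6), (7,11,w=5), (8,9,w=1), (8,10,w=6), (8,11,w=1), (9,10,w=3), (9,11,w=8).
13 (MST edges: (1,3,w=1), (1,5,w=1), (2,7,w=2), (2,10,w=1), (3,8,w=1), (3,9,w=1), (3,10,w=1), (3,11,w=1), (4,6,w=2), (4,8,w=2); sum of weights 1 + 1 + 2 + 1 + 1 + 1 + 1 + 1 + 2 + 2 = 13)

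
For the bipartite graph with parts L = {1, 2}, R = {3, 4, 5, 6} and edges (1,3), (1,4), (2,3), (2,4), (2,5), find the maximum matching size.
2 (matching: (1,4), (2,5); upper bound min(|L|,|R|) = min(2,4) = 2)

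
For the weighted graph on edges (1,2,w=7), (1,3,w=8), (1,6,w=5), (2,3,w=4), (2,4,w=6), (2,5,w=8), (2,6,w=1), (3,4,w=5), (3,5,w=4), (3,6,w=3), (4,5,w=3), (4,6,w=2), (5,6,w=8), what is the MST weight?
14 (MST edges: (1,6,w=5), (2,6,w=1), (3,6,w=3), (4,5,w=3), (4,6,w=2); sum of weights 5 + 1 + 3 + 3 + 2 = 14)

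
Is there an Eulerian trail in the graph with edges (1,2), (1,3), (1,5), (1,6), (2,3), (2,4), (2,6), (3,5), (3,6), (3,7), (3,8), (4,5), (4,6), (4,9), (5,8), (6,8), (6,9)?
Yes (the graph is connected and exactly 2 vertices have odd degree: {7, 8}; any Eulerian path must start and end at those)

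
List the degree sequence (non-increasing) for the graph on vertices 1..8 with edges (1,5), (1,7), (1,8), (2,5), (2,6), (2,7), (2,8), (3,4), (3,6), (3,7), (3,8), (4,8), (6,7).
[4, 4, 4, 4, 3, 3, 2, 2] (degrees: deg(1)=3, deg(2)=4, deg(3)=4, deg(4)=2, deg(5)=2, deg(6)=3, deg(7)=4, deg(8)=4)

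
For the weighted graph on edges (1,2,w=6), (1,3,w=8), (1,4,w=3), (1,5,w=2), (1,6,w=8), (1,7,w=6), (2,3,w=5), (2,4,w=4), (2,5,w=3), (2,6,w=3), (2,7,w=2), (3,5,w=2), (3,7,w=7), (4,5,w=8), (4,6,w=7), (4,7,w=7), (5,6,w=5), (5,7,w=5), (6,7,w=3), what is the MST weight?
15 (MST edges: (1,4,w=3), (1,5,w=2), (2,5,w=3), (2,6,w=3), (2,7,w=2), (3,5,w=2); sum of weights 3 + 2 + 3 + 3 + 2 + 2 = 15)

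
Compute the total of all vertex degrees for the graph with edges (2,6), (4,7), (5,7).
6 (handshake: sum of degrees = 2|E| = 2 x 3 = 6)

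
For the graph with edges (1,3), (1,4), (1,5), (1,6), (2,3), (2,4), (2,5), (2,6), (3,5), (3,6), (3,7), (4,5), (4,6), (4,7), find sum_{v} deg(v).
28 (handshake: sum of degrees = 2|E| = 2 x 14 = 28)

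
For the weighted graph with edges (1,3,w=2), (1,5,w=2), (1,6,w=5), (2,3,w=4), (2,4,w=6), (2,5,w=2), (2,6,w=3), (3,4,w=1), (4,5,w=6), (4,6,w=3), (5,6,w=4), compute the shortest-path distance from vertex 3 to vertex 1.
2 (path: 3 -> 1; weights 2 = 2)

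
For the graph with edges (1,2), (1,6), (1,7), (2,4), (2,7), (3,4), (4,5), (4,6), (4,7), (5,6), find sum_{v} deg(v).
20 (handshake: sum of degrees = 2|E| = 2 x 10 = 20)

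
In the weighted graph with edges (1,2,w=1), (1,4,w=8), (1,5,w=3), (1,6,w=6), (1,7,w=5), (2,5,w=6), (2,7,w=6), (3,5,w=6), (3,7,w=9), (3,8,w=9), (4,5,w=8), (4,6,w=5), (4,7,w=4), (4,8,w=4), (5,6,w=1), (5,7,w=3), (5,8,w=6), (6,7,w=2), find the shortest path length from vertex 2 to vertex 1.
1 (path: 2 -> 1; weights 1 = 1)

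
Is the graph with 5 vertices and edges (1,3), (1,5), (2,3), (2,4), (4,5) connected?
Yes (BFS from 1 visits [1, 3, 5, 2, 4] — all 5 vertices reached)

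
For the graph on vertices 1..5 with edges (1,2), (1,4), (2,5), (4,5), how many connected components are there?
2 (components: {1, 2, 4, 5}, {3})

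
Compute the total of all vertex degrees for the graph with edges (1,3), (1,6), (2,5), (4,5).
8 (handshake: sum of degrees = 2|E| = 2 x 4 = 8)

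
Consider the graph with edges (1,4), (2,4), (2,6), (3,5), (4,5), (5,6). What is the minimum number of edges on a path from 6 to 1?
3 (path: 6 -> 2 -> 4 -> 1, 3 edges)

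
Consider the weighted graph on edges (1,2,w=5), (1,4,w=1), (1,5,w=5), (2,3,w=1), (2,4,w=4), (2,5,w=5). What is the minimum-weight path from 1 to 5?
5 (path: 1 -> 5; weights 5 = 5)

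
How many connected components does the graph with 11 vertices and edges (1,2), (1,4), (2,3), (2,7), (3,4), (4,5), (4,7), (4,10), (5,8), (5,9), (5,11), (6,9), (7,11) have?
1 (components: {1, 2, 3, 4, 5, 6, 7, 8, 9, 10, 11})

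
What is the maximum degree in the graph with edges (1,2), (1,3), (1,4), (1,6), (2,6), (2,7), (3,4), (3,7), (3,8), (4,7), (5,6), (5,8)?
4 (attained at vertices 1, 3)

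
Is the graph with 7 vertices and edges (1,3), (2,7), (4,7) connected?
No, it has 4 components: {1, 3}, {2, 4, 7}, {5}, {6}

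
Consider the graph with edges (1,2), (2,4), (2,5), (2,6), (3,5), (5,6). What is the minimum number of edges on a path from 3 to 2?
2 (path: 3 -> 5 -> 2, 2 edges)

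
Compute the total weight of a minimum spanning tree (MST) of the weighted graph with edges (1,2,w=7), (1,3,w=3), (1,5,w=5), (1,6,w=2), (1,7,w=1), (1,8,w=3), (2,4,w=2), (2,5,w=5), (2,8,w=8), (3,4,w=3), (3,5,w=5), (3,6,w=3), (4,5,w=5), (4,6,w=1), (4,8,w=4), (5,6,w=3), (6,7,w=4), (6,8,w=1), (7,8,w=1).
12 (MST edges: (1,3,w=3), (1,7,w=1), (2,4,w=2), (4,6,w=1), (5,6,w=3), (6,8,w=1), (7,8,w=1); sum of weights 3 + 1 + 2 + 1 + 3 + 1 + 1 = 12)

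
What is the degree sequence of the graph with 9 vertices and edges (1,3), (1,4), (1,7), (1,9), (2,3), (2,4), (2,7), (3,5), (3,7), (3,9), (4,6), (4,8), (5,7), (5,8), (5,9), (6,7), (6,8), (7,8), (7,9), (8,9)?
[7, 5, 5, 5, 4, 4, 4, 3, 3] (degrees: deg(1)=4, deg(2)=3, deg(3)=5, deg(4)=4, deg(5)=4, deg(6)=3, deg(7)=7, deg(8)=5, deg(9)=5)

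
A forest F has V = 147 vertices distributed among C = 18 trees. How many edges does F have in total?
129 (Each of the 18 component trees on V_i vertices has V_i - 1 edges; summing gives V - C = 147 - 18 = 129)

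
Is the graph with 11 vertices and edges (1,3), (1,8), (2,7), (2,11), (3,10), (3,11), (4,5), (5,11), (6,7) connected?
No, it has 2 components: {1, 2, 3, 4, 5, 6, 7, 8, 10, 11}, {9}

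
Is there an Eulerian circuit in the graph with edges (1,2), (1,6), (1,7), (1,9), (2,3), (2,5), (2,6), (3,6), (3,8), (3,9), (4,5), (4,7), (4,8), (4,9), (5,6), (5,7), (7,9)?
Yes (the graph is connected and all 9 vertices have even degree)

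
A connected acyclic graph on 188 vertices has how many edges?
187 (A tree on V vertices has V - 1 edges, so 188 - 1 = 187)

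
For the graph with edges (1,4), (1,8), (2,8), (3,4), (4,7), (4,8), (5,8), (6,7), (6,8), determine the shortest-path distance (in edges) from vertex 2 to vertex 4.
2 (path: 2 -> 8 -> 4, 2 edges)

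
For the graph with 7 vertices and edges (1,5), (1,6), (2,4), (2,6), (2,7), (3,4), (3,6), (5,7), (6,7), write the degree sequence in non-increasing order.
[4, 3, 3, 2, 2, 2, 2] (degrees: deg(1)=2, deg(2)=3, deg(3)=2, deg(4)=2, deg(5)=2, deg(6)=4, deg(7)=3)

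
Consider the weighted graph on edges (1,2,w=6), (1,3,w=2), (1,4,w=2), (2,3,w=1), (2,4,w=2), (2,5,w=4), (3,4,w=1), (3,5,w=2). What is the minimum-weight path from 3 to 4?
1 (path: 3 -> 4; weights 1 = 1)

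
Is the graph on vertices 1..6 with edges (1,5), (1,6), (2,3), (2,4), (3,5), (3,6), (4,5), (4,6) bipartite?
Yes. Partition: {1, 3, 4}, {2, 5, 6}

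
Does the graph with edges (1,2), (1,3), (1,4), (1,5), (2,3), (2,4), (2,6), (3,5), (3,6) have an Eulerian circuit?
Yes (the graph is connected and all 6 vertices have even degree)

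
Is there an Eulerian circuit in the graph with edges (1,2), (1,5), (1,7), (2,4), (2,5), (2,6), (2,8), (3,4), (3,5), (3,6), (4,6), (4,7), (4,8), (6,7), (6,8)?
No (8 vertices have odd degree: {1, 2, 3, 4, 5, 6, 7, 8}; Eulerian circuit requires 0)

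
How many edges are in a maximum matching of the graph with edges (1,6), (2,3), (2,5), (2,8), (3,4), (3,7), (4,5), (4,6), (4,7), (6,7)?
4 (matching: (1,6), (2,8), (3,7), (4,5); upper bound floor(n/2) = floor(8/2) = 4)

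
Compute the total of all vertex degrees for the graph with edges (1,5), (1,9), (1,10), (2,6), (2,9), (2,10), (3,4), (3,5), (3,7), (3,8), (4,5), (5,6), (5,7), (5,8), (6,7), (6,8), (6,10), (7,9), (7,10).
38 (handshake: sum of degrees = 2|E| = 2 x 19 = 38)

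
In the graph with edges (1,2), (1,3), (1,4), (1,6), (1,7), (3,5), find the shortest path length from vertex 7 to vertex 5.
3 (path: 7 -> 1 -> 3 -> 5, 3 edges)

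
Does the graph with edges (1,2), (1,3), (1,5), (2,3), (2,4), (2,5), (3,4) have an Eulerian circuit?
No (2 vertices have odd degree: {1, 3}; Eulerian circuit requires 0)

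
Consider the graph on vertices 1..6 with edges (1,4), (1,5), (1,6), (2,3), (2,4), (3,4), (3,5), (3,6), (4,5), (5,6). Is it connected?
Yes (BFS from 1 visits [1, 4, 5, 6, 2, 3] — all 6 vertices reached)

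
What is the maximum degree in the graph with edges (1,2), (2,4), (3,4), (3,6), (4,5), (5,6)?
3 (attained at vertex 4)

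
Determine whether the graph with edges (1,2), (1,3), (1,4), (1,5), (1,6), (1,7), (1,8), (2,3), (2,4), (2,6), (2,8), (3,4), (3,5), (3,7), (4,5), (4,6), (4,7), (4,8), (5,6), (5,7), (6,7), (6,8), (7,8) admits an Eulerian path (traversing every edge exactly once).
No (6 vertices have odd degree: {1, 2, 3, 4, 5, 8}; Eulerian path requires 0 or 2)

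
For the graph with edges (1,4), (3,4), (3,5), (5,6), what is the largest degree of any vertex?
2 (attained at vertices 3, 4, 5)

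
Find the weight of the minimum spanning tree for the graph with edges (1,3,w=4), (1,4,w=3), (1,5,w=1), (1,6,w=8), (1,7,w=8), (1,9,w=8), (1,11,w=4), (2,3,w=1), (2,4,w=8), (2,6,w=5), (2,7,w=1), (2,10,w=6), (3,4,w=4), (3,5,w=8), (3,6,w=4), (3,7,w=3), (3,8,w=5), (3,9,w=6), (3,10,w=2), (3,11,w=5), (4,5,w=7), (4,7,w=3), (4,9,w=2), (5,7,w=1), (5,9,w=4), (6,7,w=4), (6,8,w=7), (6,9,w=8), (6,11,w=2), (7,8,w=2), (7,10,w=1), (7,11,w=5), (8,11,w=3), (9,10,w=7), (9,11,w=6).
17 (MST edges: (1,4,w=3), (1,5,w=1), (2,3,w=1), (2,7,w=1), (4,9,w=2), (5,7,w=1), (6,11,w=2), (7,8,w=2), (7,10,w=1), (8,11,w=3); sum of weights 3 + 1 + 1 + 1 + 2 + 1 + 2 + 2 + 1 + 3 = 17)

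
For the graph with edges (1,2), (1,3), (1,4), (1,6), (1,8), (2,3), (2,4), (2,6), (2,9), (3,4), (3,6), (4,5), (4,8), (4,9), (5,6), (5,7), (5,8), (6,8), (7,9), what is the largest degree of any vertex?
6 (attained at vertex 4)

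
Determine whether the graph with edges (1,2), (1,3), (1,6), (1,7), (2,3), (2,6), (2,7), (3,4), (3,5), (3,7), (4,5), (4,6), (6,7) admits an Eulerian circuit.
No (2 vertices have odd degree: {3, 4}; Eulerian circuit requires 0)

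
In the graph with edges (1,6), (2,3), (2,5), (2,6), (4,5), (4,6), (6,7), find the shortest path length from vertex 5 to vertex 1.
3 (path: 5 -> 4 -> 6 -> 1, 3 edges)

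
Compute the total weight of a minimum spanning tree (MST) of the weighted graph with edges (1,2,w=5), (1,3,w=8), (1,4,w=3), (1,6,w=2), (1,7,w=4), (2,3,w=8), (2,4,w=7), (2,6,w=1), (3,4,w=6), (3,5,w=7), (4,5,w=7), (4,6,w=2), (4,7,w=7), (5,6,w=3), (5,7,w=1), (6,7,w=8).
15 (MST edges: (1,6,w=2), (2,6,w=1), (3,4,w=6), (4,6,w=2), (5,6,w=3), (5,7,w=1); sum of weights 2 + 1 + 6 + 2 + 3 + 1 = 15)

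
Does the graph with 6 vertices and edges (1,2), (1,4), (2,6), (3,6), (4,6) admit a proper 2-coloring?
Yes. Partition: {1, 5, 6}, {2, 3, 4}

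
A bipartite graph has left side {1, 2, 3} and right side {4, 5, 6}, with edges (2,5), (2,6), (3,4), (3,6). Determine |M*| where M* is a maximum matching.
2 (matching: (2,5), (3,6); upper bound min(|L|,|R|) = min(3,3) = 3)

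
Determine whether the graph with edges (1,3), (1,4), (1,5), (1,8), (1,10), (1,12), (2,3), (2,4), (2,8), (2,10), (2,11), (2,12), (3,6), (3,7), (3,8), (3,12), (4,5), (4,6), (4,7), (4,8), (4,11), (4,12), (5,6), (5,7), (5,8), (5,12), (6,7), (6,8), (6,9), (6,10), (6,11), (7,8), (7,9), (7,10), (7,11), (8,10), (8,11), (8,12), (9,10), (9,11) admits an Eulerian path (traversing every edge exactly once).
Yes — and in fact it has an Eulerian circuit (the graph is connected and all 12 vertices have even degree)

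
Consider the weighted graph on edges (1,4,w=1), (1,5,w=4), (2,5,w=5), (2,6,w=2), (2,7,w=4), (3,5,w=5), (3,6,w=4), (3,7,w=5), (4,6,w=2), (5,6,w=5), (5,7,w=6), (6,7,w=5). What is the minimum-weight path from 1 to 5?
4 (path: 1 -> 5; weights 4 = 4)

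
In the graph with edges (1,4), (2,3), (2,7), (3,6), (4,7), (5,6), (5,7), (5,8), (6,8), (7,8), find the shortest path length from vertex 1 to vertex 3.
4 (path: 1 -> 4 -> 7 -> 2 -> 3, 4 edges)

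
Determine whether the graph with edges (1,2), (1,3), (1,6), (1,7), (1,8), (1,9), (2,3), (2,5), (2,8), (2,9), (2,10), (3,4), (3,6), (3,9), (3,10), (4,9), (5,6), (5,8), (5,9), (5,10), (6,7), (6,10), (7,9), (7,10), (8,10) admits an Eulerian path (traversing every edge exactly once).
Yes (the graph is connected and exactly 2 vertices have odd degree: {5, 6}; any Eulerian path must start and end at those)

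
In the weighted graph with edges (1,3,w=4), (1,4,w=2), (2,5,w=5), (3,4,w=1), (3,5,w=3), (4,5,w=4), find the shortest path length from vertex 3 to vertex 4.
1 (path: 3 -> 4; weights 1 = 1)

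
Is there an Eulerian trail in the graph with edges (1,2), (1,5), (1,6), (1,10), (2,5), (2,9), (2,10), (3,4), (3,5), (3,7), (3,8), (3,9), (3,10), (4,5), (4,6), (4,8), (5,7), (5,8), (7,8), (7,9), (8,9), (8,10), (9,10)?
Yes (the graph is connected and exactly 2 vertices have odd degree: {9, 10}; any Eulerian path must start and end at those)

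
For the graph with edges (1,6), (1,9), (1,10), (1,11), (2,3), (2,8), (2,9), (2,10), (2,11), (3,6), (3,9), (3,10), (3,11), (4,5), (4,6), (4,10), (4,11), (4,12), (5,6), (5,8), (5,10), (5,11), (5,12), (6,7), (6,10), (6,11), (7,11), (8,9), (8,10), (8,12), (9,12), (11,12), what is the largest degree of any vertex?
8 (attained at vertex 11)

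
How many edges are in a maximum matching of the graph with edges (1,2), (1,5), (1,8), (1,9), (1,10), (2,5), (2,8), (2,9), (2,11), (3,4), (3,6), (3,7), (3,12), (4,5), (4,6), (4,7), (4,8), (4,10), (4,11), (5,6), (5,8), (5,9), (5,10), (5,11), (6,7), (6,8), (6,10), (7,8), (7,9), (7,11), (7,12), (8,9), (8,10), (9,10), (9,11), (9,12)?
6 (matching: (1,8), (2,9), (3,6), (4,11), (5,10), (7,12); upper bound floor(n/2) = floor(12/2) = 6)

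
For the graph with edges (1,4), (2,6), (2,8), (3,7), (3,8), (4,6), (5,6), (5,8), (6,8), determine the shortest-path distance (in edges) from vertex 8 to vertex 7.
2 (path: 8 -> 3 -> 7, 2 edges)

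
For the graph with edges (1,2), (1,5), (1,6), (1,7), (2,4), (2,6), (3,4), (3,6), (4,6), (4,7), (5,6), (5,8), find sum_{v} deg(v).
24 (handshake: sum of degrees = 2|E| = 2 x 12 = 24)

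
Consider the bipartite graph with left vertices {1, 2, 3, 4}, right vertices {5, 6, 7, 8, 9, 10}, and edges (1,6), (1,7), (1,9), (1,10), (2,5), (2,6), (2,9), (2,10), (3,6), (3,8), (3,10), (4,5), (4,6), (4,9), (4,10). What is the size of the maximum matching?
4 (matching: (1,7), (2,9), (3,8), (4,10); upper bound min(|L|,|R|) = min(4,6) = 4)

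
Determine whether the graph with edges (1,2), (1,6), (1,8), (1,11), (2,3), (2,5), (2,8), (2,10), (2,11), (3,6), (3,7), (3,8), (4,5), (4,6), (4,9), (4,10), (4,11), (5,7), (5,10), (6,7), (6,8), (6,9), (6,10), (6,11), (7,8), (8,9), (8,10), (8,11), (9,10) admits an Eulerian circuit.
No (2 vertices have odd degree: {4, 11}; Eulerian circuit requires 0)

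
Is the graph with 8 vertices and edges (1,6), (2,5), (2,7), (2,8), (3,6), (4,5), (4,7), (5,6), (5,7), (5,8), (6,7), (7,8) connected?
Yes (BFS from 1 visits [1, 6, 3, 5, 7, 2, 4, 8] — all 8 vertices reached)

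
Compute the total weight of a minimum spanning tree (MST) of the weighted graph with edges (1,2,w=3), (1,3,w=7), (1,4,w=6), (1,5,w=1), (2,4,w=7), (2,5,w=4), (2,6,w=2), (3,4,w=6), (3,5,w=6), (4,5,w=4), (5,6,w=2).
15 (MST edges: (1,5,w=1), (2,6,w=2), (3,4,w=6), (4,5,w=4), (5,6,w=2); sum of weights 1 + 2 + 6 + 4 + 2 = 15)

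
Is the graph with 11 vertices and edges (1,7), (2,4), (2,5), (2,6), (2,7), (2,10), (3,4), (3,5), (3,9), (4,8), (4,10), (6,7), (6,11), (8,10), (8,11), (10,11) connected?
Yes (BFS from 1 visits [1, 7, 2, 6, 4, 5, 10, 11, 3, 8, 9] — all 11 vertices reached)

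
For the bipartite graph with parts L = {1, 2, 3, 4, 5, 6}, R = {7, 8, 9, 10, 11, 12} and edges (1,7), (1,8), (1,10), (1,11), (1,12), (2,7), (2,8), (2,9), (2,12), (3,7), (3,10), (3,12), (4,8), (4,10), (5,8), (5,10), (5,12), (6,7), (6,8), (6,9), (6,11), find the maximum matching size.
6 (matching: (1,12), (2,9), (3,7), (4,8), (5,10), (6,11); upper bound min(|L|,|R|) = min(6,6) = 6)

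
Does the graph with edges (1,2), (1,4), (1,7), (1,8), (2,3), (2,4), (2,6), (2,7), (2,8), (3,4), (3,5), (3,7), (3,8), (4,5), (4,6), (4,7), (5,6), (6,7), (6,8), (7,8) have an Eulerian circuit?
No (4 vertices have odd degree: {3, 5, 6, 8}; Eulerian circuit requires 0)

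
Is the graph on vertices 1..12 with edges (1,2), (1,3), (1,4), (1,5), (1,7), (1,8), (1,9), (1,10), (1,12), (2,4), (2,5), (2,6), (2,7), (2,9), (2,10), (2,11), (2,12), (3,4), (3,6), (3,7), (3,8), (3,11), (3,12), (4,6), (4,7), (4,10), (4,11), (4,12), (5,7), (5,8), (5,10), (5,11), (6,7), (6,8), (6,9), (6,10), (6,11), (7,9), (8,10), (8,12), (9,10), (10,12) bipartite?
No (odd cycle of length 3: 8 -> 1 -> 10 -> 8)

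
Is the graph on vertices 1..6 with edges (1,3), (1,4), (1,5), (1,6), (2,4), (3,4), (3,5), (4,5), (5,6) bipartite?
No (odd cycle of length 3: 5 -> 1 -> 4 -> 5)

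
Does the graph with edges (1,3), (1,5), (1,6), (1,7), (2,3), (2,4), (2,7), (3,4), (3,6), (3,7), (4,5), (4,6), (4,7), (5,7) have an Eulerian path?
No (6 vertices have odd degree: {2, 3, 4, 5, 6, 7}; Eulerian path requires 0 or 2)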